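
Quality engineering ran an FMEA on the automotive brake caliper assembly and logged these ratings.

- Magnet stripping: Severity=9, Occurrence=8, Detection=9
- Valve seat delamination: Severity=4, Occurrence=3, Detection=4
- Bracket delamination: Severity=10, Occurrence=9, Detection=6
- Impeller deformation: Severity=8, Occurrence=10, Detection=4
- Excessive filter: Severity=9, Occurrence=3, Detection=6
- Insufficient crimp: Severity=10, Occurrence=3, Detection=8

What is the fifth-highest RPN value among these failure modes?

RPN = Severity × Occurrence × Detection:
  Magnet stripping: 9 × 8 × 9 = 648
  Valve seat delamination: 4 × 3 × 4 = 48
  Bracket delamination: 10 × 9 × 6 = 540
  Impeller deformation: 8 × 10 × 4 = 320
  Excessive filter: 9 × 3 × 6 = 162
  Insufficient crimp: 10 × 3 × 8 = 240
Sorted descending: 648, 540, 320, 240, 162, 48.
The fifth-highest RPN is 162 (Excessive filter).

162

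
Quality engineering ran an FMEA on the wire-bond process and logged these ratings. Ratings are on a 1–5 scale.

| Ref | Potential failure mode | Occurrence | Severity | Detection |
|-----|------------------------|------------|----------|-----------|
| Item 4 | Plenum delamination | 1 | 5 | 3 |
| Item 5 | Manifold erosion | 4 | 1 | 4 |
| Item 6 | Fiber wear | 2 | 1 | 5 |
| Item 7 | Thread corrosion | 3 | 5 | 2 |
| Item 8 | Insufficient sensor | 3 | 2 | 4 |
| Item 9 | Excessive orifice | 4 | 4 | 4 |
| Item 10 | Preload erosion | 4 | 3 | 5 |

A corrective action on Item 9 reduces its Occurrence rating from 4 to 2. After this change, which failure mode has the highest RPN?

RPN = Severity × Occurrence × Detection:
  Item 4: 5 × 1 × 3 = 15
  Item 5: 1 × 4 × 4 = 16
  Item 6: 1 × 2 × 5 = 10
  Item 7: 5 × 3 × 2 = 30
  Item 8: 2 × 3 × 4 = 24
  Item 9: 4 × 4 × 4 = 64
  Item 10: 3 × 4 × 5 = 60
After action: Item 9 → 4 × 2 × 4 = 32.
Revised RPNs: Item 10=60, Item 9=32, Item 7=30, Item 8=24, Item 5=16, Item 4=15, Item 6=10.
Highest is now Item 10 (60).

Item 10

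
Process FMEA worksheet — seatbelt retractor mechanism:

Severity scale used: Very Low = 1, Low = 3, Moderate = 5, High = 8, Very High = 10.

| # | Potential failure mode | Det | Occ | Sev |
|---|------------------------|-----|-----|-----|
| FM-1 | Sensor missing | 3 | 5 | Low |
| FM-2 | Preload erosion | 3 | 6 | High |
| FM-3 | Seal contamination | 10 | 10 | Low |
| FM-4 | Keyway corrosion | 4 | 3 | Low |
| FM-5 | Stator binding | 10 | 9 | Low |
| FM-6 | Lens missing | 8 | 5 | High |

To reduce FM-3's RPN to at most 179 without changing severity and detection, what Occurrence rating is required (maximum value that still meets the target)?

5

FM-3: S=3, O=10, D=10 → current RPN = 300.
Fixed product = 30. Need 30 × O ≤ 179, so O ≤ 179/30 = 5.97.
Maximum integer Occurrence rating = 5 (gives RPN 150; O=6 would give 180 > 179).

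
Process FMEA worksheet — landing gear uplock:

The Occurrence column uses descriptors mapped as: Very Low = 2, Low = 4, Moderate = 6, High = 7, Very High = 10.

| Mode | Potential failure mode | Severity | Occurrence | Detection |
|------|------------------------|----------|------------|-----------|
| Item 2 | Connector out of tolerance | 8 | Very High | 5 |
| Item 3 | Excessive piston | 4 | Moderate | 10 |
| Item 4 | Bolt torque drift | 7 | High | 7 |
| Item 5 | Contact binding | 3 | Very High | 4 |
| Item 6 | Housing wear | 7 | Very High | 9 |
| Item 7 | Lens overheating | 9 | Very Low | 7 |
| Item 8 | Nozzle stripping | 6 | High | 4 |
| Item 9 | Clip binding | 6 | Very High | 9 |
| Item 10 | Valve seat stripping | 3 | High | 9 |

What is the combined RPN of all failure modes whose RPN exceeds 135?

RPN = Severity × Occurrence × Detection:
  Item 2: 8 × 10 × 5 = 400
  Item 3: 4 × 6 × 10 = 240
  Item 4: 7 × 7 × 7 = 343
  Item 5: 3 × 10 × 4 = 120
  Item 6: 7 × 10 × 9 = 630
  Item 7: 9 × 2 × 7 = 126
  Item 8: 6 × 7 × 4 = 168
  Item 9: 6 × 10 × 9 = 540
  Item 10: 3 × 7 × 9 = 189
RPN > 135: Item 2 (400), Item 3 (240), Item 4 (343), Item 6 (630), Item 8 (168), Item 9 (540), Item 10 (189).
Sum: 400 + 240 + 343 + 630 + 168 + 540 + 189 = 2510.

2510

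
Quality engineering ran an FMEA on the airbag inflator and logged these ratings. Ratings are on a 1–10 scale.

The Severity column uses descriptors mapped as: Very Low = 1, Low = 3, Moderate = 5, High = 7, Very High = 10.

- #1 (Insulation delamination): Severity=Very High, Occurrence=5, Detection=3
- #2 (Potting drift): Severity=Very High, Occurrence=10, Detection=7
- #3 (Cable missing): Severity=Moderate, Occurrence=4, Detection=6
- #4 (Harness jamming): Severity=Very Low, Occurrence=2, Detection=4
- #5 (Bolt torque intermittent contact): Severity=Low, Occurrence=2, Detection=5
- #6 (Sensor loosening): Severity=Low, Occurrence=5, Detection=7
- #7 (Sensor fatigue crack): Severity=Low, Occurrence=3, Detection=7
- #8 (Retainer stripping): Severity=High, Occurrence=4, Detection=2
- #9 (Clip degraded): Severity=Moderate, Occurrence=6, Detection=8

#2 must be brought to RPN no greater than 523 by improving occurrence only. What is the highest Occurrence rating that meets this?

7

#2: S=10, O=10, D=7 → current RPN = 700.
Fixed product = 70. Need 70 × O ≤ 523, so O ≤ 523/70 = 7.47.
Maximum integer Occurrence rating = 7 (gives RPN 490; O=8 would give 560 > 523).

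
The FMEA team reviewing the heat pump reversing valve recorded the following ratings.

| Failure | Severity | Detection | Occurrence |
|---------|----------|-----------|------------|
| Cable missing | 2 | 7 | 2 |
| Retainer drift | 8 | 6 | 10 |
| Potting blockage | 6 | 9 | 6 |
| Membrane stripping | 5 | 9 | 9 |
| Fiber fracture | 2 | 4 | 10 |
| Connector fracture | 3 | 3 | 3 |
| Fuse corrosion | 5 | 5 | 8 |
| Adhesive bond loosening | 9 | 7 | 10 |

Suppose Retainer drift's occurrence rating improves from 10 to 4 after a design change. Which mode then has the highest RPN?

Adhesive bond loosening

RPN = Severity × Occurrence × Detection:
  Cable missing: 2 × 2 × 7 = 28
  Retainer drift: 8 × 10 × 6 = 480
  Potting blockage: 6 × 6 × 9 = 324
  Membrane stripping: 5 × 9 × 9 = 405
  Fiber fracture: 2 × 10 × 4 = 80
  Connector fracture: 3 × 3 × 3 = 27
  Fuse corrosion: 5 × 8 × 5 = 200
  Adhesive bond loosening: 9 × 10 × 7 = 630
After action: Retainer drift → 8 × 4 × 6 = 192.
Revised RPNs: Adhesive bond loosening=630, Membrane stripping=405, Potting blockage=324, Fuse corrosion=200, Retainer drift=192, Fiber fracture=80, Cable missing=28, Connector fracture=27.
Highest is now Adhesive bond loosening (630).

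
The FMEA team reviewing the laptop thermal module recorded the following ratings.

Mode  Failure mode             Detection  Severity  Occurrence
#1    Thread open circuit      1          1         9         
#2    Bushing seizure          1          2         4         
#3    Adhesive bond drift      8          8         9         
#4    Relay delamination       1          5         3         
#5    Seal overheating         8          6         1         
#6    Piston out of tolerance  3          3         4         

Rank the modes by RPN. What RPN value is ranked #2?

RPN = Severity × Occurrence × Detection:
  #1: 1 × 9 × 1 = 9
  #2: 2 × 4 × 1 = 8
  #3: 8 × 9 × 8 = 576
  #4: 5 × 3 × 1 = 15
  #5: 6 × 1 × 8 = 48
  #6: 3 × 4 × 3 = 36
Sorted descending: 576, 48, 36, 15, 9, 8.
The second-highest RPN is 48 (#5).

48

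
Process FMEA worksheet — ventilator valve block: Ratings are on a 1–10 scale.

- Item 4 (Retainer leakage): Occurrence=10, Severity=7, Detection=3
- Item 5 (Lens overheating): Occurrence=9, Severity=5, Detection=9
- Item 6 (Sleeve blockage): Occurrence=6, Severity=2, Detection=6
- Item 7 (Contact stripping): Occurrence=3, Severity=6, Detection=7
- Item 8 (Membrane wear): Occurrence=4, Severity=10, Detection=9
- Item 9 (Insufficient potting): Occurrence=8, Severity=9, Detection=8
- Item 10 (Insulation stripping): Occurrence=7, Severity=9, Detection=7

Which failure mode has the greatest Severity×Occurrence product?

Criticality = Severity × Occurrence:
  Item 4: 7 × 10 = 70
  Item 5: 5 × 9 = 45
  Item 6: 2 × 6 = 12
  Item 7: 6 × 3 = 18
  Item 8: 10 × 4 = 40
  Item 9: 9 × 8 = 72
  Item 10: 9 × 7 = 63
Highest criticality is 72 → Item 9.

Item 9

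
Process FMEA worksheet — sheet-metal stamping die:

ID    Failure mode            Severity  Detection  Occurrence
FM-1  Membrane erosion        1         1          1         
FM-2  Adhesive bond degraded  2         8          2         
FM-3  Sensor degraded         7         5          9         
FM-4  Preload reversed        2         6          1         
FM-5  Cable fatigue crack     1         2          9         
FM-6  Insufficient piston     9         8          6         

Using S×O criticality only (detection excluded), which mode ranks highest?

FM-3

Criticality = Severity × Occurrence:
  FM-1: 1 × 1 = 1
  FM-2: 2 × 2 = 4
  FM-3: 7 × 9 = 63
  FM-4: 2 × 1 = 2
  FM-5: 1 × 9 = 9
  FM-6: 9 × 6 = 54
Highest criticality is 63 → FM-3.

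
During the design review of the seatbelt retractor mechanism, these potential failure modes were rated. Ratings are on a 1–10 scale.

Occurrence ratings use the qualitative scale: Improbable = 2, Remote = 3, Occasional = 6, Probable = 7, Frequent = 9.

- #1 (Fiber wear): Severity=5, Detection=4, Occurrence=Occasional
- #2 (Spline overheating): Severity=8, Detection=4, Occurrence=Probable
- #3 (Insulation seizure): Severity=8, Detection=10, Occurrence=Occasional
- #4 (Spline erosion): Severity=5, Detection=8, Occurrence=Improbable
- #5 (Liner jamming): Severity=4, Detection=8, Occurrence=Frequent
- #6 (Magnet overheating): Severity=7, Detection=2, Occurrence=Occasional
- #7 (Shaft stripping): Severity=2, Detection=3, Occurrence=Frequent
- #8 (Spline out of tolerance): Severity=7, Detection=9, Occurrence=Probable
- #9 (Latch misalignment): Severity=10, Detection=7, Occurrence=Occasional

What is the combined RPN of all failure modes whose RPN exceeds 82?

RPN = Severity × Occurrence × Detection:
  #1: 5 × 6 × 4 = 120
  #2: 8 × 7 × 4 = 224
  #3: 8 × 6 × 10 = 480
  #4: 5 × 2 × 8 = 80
  #5: 4 × 9 × 8 = 288
  #6: 7 × 6 × 2 = 84
  #7: 2 × 9 × 3 = 54
  #8: 7 × 7 × 9 = 441
  #9: 10 × 6 × 7 = 420
RPN > 82: #1 (120), #2 (224), #3 (480), #5 (288), #6 (84), #8 (441), #9 (420).
Sum: 120 + 224 + 480 + 288 + 84 + 441 + 420 = 2057.

2057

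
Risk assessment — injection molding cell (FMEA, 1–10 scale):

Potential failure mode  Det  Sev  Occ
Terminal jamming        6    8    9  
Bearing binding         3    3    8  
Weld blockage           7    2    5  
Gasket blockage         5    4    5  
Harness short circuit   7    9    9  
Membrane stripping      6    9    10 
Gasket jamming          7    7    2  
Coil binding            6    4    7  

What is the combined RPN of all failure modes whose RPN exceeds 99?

RPN = Severity × Occurrence × Detection:
  Terminal jamming: 8 × 9 × 6 = 432
  Bearing binding: 3 × 8 × 3 = 72
  Weld blockage: 2 × 5 × 7 = 70
  Gasket blockage: 4 × 5 × 5 = 100
  Harness short circuit: 9 × 9 × 7 = 567
  Membrane stripping: 9 × 10 × 6 = 540
  Gasket jamming: 7 × 2 × 7 = 98
  Coil binding: 4 × 7 × 6 = 168
RPN > 99: Terminal jamming (432), Gasket blockage (100), Harness short circuit (567), Membrane stripping (540), Coil binding (168).
Sum: 432 + 100 + 567 + 540 + 168 = 1807.

1807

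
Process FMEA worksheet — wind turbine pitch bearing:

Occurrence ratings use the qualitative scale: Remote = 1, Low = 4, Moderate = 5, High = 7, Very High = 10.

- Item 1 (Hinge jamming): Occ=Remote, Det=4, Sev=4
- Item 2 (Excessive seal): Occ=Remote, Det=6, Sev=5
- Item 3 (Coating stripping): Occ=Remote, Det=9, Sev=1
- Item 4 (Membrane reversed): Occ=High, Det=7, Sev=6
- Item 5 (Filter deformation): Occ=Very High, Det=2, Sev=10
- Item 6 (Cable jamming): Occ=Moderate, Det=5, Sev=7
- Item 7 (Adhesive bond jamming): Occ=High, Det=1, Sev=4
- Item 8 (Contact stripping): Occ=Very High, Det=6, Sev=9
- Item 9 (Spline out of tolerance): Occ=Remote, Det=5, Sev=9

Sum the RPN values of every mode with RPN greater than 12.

1328

RPN = Severity × Occurrence × Detection:
  Item 1: 4 × 1 × 4 = 16
  Item 2: 5 × 1 × 6 = 30
  Item 3: 1 × 1 × 9 = 9
  Item 4: 6 × 7 × 7 = 294
  Item 5: 10 × 10 × 2 = 200
  Item 6: 7 × 5 × 5 = 175
  Item 7: 4 × 7 × 1 = 28
  Item 8: 9 × 10 × 6 = 540
  Item 9: 9 × 1 × 5 = 45
RPN > 12: Item 1 (16), Item 2 (30), Item 4 (294), Item 5 (200), Item 6 (175), Item 7 (28), Item 8 (540), Item 9 (45).
Sum: 16 + 30 + 294 + 200 + 175 + 28 + 540 + 45 = 1328.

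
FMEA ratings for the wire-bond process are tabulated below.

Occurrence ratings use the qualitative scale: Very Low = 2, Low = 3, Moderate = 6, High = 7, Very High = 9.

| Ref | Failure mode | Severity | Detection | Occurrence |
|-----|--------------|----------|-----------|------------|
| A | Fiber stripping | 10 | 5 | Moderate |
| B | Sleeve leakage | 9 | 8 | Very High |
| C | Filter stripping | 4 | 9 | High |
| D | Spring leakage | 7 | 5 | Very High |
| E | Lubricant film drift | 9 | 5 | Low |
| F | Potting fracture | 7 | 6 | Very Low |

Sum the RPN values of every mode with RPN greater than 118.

1650

RPN = Severity × Occurrence × Detection:
  A: 10 × 6 × 5 = 300
  B: 9 × 9 × 8 = 648
  C: 4 × 7 × 9 = 252
  D: 7 × 9 × 5 = 315
  E: 9 × 3 × 5 = 135
  F: 7 × 2 × 6 = 84
RPN > 118: A (300), B (648), C (252), D (315), E (135).
Sum: 300 + 648 + 252 + 315 + 135 = 1650.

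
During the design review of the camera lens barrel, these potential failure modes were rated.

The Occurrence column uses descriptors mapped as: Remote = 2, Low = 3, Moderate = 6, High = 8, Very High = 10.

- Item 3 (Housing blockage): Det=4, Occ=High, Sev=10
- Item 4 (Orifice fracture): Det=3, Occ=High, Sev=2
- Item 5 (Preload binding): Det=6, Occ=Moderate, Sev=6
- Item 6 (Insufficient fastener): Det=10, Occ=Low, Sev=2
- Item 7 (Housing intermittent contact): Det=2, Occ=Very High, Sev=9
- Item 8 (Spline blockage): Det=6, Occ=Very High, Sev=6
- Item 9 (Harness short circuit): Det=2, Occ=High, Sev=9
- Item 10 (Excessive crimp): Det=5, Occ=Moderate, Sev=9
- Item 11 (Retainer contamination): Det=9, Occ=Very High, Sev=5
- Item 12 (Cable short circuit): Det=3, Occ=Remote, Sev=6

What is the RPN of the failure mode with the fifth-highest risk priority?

RPN = Severity × Occurrence × Detection:
  Item 3: 10 × 8 × 4 = 320
  Item 4: 2 × 8 × 3 = 48
  Item 5: 6 × 6 × 6 = 216
  Item 6: 2 × 3 × 10 = 60
  Item 7: 9 × 10 × 2 = 180
  Item 8: 6 × 10 × 6 = 360
  Item 9: 9 × 8 × 2 = 144
  Item 10: 9 × 6 × 5 = 270
  Item 11: 5 × 10 × 9 = 450
  Item 12: 6 × 2 × 3 = 36
Sorted descending: 450, 360, 320, 270, 216, 180, 144, 60, 48, 36.
The fifth-highest RPN is 216 (Item 5).

216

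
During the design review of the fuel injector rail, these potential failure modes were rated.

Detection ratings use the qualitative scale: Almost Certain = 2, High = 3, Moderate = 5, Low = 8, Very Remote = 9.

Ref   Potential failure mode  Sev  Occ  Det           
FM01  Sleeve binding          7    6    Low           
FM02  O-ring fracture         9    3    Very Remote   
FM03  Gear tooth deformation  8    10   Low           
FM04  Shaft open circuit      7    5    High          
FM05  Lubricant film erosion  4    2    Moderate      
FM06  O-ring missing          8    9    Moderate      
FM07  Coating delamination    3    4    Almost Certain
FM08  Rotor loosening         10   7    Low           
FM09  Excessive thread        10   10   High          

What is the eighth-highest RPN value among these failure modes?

RPN = Severity × Occurrence × Detection:
  FM01: 7 × 6 × 8 = 336
  FM02: 9 × 3 × 9 = 243
  FM03: 8 × 10 × 8 = 640
  FM04: 7 × 5 × 3 = 105
  FM05: 4 × 2 × 5 = 40
  FM06: 8 × 9 × 5 = 360
  FM07: 3 × 4 × 2 = 24
  FM08: 10 × 7 × 8 = 560
  FM09: 10 × 10 × 3 = 300
Sorted descending: 640, 560, 360, 336, 300, 243, 105, 40, 24.
The eighth-highest RPN is 40 (FM05).

40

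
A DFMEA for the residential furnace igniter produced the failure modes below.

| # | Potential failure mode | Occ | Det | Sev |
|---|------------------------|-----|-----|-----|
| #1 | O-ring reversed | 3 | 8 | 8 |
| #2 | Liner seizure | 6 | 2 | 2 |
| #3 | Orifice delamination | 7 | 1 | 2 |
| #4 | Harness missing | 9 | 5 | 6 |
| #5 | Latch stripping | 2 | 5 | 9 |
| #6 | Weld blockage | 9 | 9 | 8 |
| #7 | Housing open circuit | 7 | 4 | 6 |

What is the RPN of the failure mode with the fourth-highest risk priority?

168

RPN = Severity × Occurrence × Detection:
  #1: 8 × 3 × 8 = 192
  #2: 2 × 6 × 2 = 24
  #3: 2 × 7 × 1 = 14
  #4: 6 × 9 × 5 = 270
  #5: 9 × 2 × 5 = 90
  #6: 8 × 9 × 9 = 648
  #7: 6 × 7 × 4 = 168
Sorted descending: 648, 270, 192, 168, 90, 24, 14.
The fourth-highest RPN is 168 (#7).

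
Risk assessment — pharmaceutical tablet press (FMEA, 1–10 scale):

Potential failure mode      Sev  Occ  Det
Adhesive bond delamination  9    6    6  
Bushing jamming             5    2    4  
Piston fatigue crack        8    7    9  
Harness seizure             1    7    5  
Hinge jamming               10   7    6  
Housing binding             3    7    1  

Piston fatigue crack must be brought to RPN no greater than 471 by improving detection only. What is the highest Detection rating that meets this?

Piston fatigue crack: S=8, O=7, D=9 → current RPN = 504.
Fixed product = 56. Need 56 × D ≤ 471, so D ≤ 471/56 = 8.41.
Maximum integer Detection rating = 8 (gives RPN 448; D=9 would give 504 > 471).

8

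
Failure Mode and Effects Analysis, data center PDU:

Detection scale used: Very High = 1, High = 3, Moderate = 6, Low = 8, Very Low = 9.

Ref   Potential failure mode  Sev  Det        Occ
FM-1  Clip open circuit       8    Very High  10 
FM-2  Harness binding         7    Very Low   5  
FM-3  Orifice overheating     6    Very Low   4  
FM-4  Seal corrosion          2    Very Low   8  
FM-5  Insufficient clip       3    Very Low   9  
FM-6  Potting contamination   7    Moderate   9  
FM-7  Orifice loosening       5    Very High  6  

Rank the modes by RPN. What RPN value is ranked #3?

243

RPN = Severity × Occurrence × Detection:
  FM-1: 8 × 10 × 1 = 80
  FM-2: 7 × 5 × 9 = 315
  FM-3: 6 × 4 × 9 = 216
  FM-4: 2 × 8 × 9 = 144
  FM-5: 3 × 9 × 9 = 243
  FM-6: 7 × 9 × 6 = 378
  FM-7: 5 × 6 × 1 = 30
Sorted descending: 378, 315, 243, 216, 144, 80, 30.
The third-highest RPN is 243 (FM-5).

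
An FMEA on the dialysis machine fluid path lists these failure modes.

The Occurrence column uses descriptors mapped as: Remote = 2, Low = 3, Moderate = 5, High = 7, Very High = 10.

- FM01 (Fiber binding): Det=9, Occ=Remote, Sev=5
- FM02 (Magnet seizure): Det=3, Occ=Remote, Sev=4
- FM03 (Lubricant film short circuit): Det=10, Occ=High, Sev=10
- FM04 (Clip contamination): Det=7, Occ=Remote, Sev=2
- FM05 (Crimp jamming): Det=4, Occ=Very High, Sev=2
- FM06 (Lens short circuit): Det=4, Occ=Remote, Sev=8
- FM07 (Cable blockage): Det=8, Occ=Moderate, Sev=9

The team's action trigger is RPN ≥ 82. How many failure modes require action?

RPN = Severity × Occurrence × Detection:
  FM01: 5 × 2 × 9 = 90
  FM02: 4 × 2 × 3 = 24
  FM03: 10 × 7 × 10 = 700
  FM04: 2 × 2 × 7 = 28
  FM05: 2 × 10 × 4 = 80
  FM06: 8 × 2 × 4 = 64
  FM07: 9 × 5 × 8 = 360
Modes with RPN ≥ 82: FM01 (90), FM03 (700), FM07 (360) → 3.

3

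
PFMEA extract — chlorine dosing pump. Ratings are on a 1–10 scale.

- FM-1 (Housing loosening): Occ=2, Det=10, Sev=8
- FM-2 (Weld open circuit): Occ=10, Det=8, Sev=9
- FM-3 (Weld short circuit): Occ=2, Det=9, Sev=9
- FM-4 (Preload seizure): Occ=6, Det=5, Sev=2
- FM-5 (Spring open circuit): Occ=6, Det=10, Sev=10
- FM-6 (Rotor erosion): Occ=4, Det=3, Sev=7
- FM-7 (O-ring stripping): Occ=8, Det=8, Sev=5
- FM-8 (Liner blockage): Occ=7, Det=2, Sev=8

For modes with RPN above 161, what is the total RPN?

1802

RPN = Severity × Occurrence × Detection:
  FM-1: 8 × 2 × 10 = 160
  FM-2: 9 × 10 × 8 = 720
  FM-3: 9 × 2 × 9 = 162
  FM-4: 2 × 6 × 5 = 60
  FM-5: 10 × 6 × 10 = 600
  FM-6: 7 × 4 × 3 = 84
  FM-7: 5 × 8 × 8 = 320
  FM-8: 8 × 7 × 2 = 112
RPN > 161: FM-2 (720), FM-3 (162), FM-5 (600), FM-7 (320).
Sum: 720 + 162 + 600 + 320 = 1802.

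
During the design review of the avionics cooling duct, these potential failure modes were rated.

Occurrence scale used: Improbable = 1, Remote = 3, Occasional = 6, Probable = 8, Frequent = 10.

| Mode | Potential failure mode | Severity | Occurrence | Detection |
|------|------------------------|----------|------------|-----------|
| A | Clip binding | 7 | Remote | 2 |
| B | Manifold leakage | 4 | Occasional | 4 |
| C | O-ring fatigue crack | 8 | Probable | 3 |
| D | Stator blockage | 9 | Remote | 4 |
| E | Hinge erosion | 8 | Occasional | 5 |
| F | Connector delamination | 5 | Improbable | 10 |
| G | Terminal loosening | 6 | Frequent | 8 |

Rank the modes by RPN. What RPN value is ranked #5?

96

RPN = Severity × Occurrence × Detection:
  A: 7 × 3 × 2 = 42
  B: 4 × 6 × 4 = 96
  C: 8 × 8 × 3 = 192
  D: 9 × 3 × 4 = 108
  E: 8 × 6 × 5 = 240
  F: 5 × 1 × 10 = 50
  G: 6 × 10 × 8 = 480
Sorted descending: 480, 240, 192, 108, 96, 50, 42.
The fifth-highest RPN is 96 (B).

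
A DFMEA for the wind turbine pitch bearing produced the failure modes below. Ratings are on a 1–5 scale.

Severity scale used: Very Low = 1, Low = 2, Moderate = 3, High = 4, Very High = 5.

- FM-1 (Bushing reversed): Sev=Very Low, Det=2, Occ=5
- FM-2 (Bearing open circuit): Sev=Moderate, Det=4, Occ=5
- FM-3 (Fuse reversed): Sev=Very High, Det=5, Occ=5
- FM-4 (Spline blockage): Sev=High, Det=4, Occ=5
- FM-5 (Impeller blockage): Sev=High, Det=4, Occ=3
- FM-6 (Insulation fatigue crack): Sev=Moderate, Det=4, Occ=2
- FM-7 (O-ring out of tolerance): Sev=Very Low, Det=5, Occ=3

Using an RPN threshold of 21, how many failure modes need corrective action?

5

RPN = Severity × Occurrence × Detection:
  FM-1: 1 × 5 × 2 = 10
  FM-2: 3 × 5 × 4 = 60
  FM-3: 5 × 5 × 5 = 125
  FM-4: 4 × 5 × 4 = 80
  FM-5: 4 × 3 × 4 = 48
  FM-6: 3 × 2 × 4 = 24
  FM-7: 1 × 3 × 5 = 15
Modes with RPN ≥ 21: FM-2 (60), FM-3 (125), FM-4 (80), FM-5 (48), FM-6 (24) → 5.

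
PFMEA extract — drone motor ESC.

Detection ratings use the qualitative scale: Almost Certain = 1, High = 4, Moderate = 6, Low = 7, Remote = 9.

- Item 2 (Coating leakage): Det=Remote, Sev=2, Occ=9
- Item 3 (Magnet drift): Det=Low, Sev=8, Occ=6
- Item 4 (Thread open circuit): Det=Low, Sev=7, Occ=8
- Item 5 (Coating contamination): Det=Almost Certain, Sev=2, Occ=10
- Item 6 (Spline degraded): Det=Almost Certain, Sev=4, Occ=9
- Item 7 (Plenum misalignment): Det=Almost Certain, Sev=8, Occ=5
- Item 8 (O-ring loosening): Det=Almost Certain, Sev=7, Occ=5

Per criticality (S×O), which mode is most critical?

Item 4

Criticality = Severity × Occurrence:
  Item 2: 2 × 9 = 18
  Item 3: 8 × 6 = 48
  Item 4: 7 × 8 = 56
  Item 5: 2 × 10 = 20
  Item 6: 4 × 9 = 36
  Item 7: 8 × 5 = 40
  Item 8: 7 × 5 = 35
Highest criticality is 56 → Item 4.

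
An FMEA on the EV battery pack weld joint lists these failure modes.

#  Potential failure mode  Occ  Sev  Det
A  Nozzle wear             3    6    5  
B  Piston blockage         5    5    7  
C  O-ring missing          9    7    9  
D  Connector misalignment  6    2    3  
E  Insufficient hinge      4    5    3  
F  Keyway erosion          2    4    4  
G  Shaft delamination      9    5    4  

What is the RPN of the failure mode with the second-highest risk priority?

RPN = Severity × Occurrence × Detection:
  A: 6 × 3 × 5 = 90
  B: 5 × 5 × 7 = 175
  C: 7 × 9 × 9 = 567
  D: 2 × 6 × 3 = 36
  E: 5 × 4 × 3 = 60
  F: 4 × 2 × 4 = 32
  G: 5 × 9 × 4 = 180
Sorted descending: 567, 180, 175, 90, 60, 36, 32.
The second-highest RPN is 180 (G).

180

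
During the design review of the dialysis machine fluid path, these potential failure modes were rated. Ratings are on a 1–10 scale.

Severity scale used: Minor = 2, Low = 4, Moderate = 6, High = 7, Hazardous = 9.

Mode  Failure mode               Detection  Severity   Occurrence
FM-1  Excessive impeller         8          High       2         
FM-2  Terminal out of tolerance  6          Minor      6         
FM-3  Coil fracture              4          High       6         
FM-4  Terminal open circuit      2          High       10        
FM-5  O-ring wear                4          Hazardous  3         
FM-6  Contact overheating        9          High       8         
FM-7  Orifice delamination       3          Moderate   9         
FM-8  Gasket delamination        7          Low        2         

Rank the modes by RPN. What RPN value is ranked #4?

140

RPN = Severity × Occurrence × Detection:
  FM-1: 7 × 2 × 8 = 112
  FM-2: 2 × 6 × 6 = 72
  FM-3: 7 × 6 × 4 = 168
  FM-4: 7 × 10 × 2 = 140
  FM-5: 9 × 3 × 4 = 108
  FM-6: 7 × 8 × 9 = 504
  FM-7: 6 × 9 × 3 = 162
  FM-8: 4 × 2 × 7 = 56
Sorted descending: 504, 168, 162, 140, 112, 108, 72, 56.
The fourth-highest RPN is 140 (FM-4).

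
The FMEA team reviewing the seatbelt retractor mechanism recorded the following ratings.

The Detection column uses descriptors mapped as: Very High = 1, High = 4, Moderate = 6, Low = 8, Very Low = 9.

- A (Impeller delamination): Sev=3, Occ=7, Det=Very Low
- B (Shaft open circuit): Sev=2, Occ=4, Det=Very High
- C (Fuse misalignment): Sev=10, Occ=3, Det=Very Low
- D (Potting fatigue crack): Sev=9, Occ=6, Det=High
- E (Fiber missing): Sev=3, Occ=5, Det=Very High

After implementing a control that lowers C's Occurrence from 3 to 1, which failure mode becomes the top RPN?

RPN = Severity × Occurrence × Detection:
  A: 3 × 7 × 9 = 189
  B: 2 × 4 × 1 = 8
  C: 10 × 3 × 9 = 270
  D: 9 × 6 × 4 = 216
  E: 3 × 5 × 1 = 15
After action: C → 10 × 1 × 9 = 90.
Revised RPNs: D=216, A=189, C=90, E=15, B=8.
Highest is now D (216).

D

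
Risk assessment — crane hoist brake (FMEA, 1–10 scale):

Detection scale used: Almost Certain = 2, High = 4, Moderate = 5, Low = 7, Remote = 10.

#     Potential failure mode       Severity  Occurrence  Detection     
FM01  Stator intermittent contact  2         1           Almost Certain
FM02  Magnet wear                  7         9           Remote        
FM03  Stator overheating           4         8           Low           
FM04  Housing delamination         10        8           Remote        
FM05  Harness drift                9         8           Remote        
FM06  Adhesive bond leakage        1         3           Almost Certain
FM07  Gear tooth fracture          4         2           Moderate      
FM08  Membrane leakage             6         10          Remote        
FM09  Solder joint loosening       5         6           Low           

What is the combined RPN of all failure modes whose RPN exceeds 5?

RPN = Severity × Occurrence × Detection:
  FM01: 2 × 1 × 2 = 4
  FM02: 7 × 9 × 10 = 630
  FM03: 4 × 8 × 7 = 224
  FM04: 10 × 8 × 10 = 800
  FM05: 9 × 8 × 10 = 720
  FM06: 1 × 3 × 2 = 6
  FM07: 4 × 2 × 5 = 40
  FM08: 6 × 10 × 10 = 600
  FM09: 5 × 6 × 7 = 210
RPN > 5: FM02 (630), FM03 (224), FM04 (800), FM05 (720), FM06 (6), FM07 (40), FM08 (600), FM09 (210).
Sum: 630 + 224 + 800 + 720 + 6 + 40 + 600 + 210 = 3230.

3230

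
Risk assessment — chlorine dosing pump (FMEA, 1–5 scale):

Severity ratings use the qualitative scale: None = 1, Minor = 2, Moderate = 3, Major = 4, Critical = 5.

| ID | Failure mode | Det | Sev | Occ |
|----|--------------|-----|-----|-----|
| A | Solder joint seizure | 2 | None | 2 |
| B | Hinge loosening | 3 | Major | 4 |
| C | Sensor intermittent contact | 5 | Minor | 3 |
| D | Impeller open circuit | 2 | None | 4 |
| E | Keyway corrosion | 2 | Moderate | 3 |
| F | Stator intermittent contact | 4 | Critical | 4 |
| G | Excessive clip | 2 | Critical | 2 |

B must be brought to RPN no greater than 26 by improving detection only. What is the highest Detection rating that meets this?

1

B: S=4, O=4, D=3 → current RPN = 48.
Fixed product = 16. Need 16 × D ≤ 26, so D ≤ 26/16 = 1.62.
Maximum integer Detection rating = 1 (gives RPN 16; D=2 would give 32 > 26).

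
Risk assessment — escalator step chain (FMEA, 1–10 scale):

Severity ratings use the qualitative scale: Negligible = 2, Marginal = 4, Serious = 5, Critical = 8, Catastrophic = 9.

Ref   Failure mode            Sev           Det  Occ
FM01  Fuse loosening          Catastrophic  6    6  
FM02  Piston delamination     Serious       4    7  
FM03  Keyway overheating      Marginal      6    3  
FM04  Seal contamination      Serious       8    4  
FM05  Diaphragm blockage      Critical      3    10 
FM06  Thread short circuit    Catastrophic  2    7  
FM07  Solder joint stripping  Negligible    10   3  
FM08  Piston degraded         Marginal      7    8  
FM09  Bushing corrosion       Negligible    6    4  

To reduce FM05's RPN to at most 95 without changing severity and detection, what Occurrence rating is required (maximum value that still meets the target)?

3

FM05: S=8, O=10, D=3 → current RPN = 240.
Fixed product = 24. Need 24 × O ≤ 95, so O ≤ 95/24 = 3.96.
Maximum integer Occurrence rating = 3 (gives RPN 72; O=4 would give 96 > 95).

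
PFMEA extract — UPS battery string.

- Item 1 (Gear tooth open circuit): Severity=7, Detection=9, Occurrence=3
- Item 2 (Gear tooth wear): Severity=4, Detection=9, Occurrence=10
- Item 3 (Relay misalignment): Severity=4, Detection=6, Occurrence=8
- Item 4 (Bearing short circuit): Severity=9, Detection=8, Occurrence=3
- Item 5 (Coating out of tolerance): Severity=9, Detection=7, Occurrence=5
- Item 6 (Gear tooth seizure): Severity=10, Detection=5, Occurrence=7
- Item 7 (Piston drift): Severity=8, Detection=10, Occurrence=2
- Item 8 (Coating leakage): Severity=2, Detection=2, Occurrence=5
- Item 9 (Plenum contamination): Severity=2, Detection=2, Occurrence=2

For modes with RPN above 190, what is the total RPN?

1433

RPN = Severity × Occurrence × Detection:
  Item 1: 7 × 3 × 9 = 189
  Item 2: 4 × 10 × 9 = 360
  Item 3: 4 × 8 × 6 = 192
  Item 4: 9 × 3 × 8 = 216
  Item 5: 9 × 5 × 7 = 315
  Item 6: 10 × 7 × 5 = 350
  Item 7: 8 × 2 × 10 = 160
  Item 8: 2 × 5 × 2 = 20
  Item 9: 2 × 2 × 2 = 8
RPN > 190: Item 2 (360), Item 3 (192), Item 4 (216), Item 5 (315), Item 6 (350).
Sum: 360 + 192 + 216 + 315 + 350 = 1433.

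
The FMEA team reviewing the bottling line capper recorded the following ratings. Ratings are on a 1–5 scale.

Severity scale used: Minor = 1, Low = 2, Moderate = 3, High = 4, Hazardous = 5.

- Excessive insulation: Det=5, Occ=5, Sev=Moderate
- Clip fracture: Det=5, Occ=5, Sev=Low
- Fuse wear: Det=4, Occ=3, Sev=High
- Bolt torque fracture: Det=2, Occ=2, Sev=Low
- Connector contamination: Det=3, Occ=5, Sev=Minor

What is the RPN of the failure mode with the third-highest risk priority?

RPN = Severity × Occurrence × Detection:
  Excessive insulation: 3 × 5 × 5 = 75
  Clip fracture: 2 × 5 × 5 = 50
  Fuse wear: 4 × 3 × 4 = 48
  Bolt torque fracture: 2 × 2 × 2 = 8
  Connector contamination: 1 × 5 × 3 = 15
Sorted descending: 75, 50, 48, 15, 8.
The third-highest RPN is 48 (Fuse wear).

48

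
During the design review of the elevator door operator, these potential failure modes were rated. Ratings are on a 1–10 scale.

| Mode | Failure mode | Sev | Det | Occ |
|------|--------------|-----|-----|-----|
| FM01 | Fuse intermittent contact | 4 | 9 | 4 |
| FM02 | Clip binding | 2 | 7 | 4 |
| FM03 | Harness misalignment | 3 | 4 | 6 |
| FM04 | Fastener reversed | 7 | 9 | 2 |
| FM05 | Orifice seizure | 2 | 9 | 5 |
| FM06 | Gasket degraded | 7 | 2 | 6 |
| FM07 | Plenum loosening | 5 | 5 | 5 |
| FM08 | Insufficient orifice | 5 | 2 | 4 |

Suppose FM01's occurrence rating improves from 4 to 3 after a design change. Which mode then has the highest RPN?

FM04

RPN = Severity × Occurrence × Detection:
  FM01: 4 × 4 × 9 = 144
  FM02: 2 × 4 × 7 = 56
  FM03: 3 × 6 × 4 = 72
  FM04: 7 × 2 × 9 = 126
  FM05: 2 × 5 × 9 = 90
  FM06: 7 × 6 × 2 = 84
  FM07: 5 × 5 × 5 = 125
  FM08: 5 × 4 × 2 = 40
After action: FM01 → 4 × 3 × 9 = 108.
Revised RPNs: FM04=126, FM07=125, FM01=108, FM05=90, FM06=84, FM03=72, FM02=56, FM08=40.
Highest is now FM04 (126).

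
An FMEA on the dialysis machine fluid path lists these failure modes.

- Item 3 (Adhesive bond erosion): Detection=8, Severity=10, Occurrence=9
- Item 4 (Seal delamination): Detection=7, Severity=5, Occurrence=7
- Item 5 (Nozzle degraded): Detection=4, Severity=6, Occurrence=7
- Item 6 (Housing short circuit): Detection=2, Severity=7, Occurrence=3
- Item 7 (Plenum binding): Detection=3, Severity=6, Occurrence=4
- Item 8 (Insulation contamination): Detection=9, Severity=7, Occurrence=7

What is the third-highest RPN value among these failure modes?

RPN = Severity × Occurrence × Detection:
  Item 3: 10 × 9 × 8 = 720
  Item 4: 5 × 7 × 7 = 245
  Item 5: 6 × 7 × 4 = 168
  Item 6: 7 × 3 × 2 = 42
  Item 7: 6 × 4 × 3 = 72
  Item 8: 7 × 7 × 9 = 441
Sorted descending: 720, 441, 245, 168, 72, 42.
The third-highest RPN is 245 (Item 4).

245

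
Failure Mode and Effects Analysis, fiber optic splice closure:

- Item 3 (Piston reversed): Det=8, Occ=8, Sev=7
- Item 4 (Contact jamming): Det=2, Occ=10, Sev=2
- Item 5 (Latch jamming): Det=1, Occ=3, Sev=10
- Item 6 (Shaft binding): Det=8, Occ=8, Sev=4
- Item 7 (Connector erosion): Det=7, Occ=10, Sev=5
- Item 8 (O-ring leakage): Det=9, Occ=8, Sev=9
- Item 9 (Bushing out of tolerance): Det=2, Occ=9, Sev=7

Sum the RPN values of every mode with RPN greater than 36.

1868

RPN = Severity × Occurrence × Detection:
  Item 3: 7 × 8 × 8 = 448
  Item 4: 2 × 10 × 2 = 40
  Item 5: 10 × 3 × 1 = 30
  Item 6: 4 × 8 × 8 = 256
  Item 7: 5 × 10 × 7 = 350
  Item 8: 9 × 8 × 9 = 648
  Item 9: 7 × 9 × 2 = 126
RPN > 36: Item 3 (448), Item 4 (40), Item 6 (256), Item 7 (350), Item 8 (648), Item 9 (126).
Sum: 448 + 40 + 256 + 350 + 648 + 126 = 1868.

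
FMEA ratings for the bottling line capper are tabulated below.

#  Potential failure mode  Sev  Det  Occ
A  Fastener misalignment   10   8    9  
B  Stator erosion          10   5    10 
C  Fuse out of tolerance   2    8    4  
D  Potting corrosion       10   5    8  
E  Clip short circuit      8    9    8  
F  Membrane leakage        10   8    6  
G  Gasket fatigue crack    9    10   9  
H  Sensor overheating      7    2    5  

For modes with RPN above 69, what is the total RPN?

RPN = Severity × Occurrence × Detection:
  A: 10 × 9 × 8 = 720
  B: 10 × 10 × 5 = 500
  C: 2 × 4 × 8 = 64
  D: 10 × 8 × 5 = 400
  E: 8 × 8 × 9 = 576
  F: 10 × 6 × 8 = 480
  G: 9 × 9 × 10 = 810
  H: 7 × 5 × 2 = 70
RPN > 69: A (720), B (500), D (400), E (576), F (480), G (810), H (70).
Sum: 720 + 500 + 400 + 576 + 480 + 810 + 70 = 3556.

3556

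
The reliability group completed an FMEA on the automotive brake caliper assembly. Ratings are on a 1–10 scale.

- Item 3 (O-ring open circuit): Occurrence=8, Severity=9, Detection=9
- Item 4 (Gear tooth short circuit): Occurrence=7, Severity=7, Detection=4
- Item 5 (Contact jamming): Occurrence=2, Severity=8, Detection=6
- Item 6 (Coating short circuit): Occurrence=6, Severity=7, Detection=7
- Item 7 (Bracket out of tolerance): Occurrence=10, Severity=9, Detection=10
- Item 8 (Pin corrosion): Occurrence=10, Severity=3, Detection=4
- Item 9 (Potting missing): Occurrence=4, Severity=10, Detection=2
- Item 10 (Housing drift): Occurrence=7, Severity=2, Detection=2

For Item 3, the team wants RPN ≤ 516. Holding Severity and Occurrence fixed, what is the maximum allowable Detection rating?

Item 3: S=9, O=8, D=9 → current RPN = 648.
Fixed product = 72. Need 72 × D ≤ 516, so D ≤ 516/72 = 7.17.
Maximum integer Detection rating = 7 (gives RPN 504; D=8 would give 576 > 516).

7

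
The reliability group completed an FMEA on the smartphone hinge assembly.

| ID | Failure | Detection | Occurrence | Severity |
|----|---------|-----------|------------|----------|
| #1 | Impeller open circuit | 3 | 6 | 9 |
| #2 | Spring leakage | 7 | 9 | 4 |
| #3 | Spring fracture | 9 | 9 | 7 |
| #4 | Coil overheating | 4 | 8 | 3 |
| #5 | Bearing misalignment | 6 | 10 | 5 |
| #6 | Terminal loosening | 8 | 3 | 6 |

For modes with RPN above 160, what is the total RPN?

RPN = Severity × Occurrence × Detection:
  #1: 9 × 6 × 3 = 162
  #2: 4 × 9 × 7 = 252
  #3: 7 × 9 × 9 = 567
  #4: 3 × 8 × 4 = 96
  #5: 5 × 10 × 6 = 300
  #6: 6 × 3 × 8 = 144
RPN > 160: #1 (162), #2 (252), #3 (567), #5 (300).
Sum: 162 + 252 + 567 + 300 = 1281.

1281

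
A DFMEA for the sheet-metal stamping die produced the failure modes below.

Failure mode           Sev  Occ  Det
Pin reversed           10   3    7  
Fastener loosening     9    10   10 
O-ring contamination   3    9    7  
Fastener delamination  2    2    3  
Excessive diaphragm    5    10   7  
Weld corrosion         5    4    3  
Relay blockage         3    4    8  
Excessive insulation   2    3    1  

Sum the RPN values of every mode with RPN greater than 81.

RPN = Severity × Occurrence × Detection:
  Pin reversed: 10 × 3 × 7 = 210
  Fastener loosening: 9 × 10 × 10 = 900
  O-ring contamination: 3 × 9 × 7 = 189
  Fastener delamination: 2 × 2 × 3 = 12
  Excessive diaphragm: 5 × 10 × 7 = 350
  Weld corrosion: 5 × 4 × 3 = 60
  Relay blockage: 3 × 4 × 8 = 96
  Excessive insulation: 2 × 3 × 1 = 6
RPN > 81: Pin reversed (210), Fastener loosening (900), O-ring contamination (189), Excessive diaphragm (350), Relay blockage (96).
Sum: 210 + 900 + 189 + 350 + 96 = 1745.

1745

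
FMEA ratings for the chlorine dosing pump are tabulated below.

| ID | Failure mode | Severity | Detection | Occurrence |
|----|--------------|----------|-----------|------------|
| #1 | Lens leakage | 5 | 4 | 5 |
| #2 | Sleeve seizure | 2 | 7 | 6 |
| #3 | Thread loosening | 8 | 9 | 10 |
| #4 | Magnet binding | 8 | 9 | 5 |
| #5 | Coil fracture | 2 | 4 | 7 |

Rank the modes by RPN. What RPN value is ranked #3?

RPN = Severity × Occurrence × Detection:
  #1: 5 × 5 × 4 = 100
  #2: 2 × 6 × 7 = 84
  #3: 8 × 10 × 9 = 720
  #4: 8 × 5 × 9 = 360
  #5: 2 × 7 × 4 = 56
Sorted descending: 720, 360, 100, 84, 56.
The third-highest RPN is 100 (#1).

100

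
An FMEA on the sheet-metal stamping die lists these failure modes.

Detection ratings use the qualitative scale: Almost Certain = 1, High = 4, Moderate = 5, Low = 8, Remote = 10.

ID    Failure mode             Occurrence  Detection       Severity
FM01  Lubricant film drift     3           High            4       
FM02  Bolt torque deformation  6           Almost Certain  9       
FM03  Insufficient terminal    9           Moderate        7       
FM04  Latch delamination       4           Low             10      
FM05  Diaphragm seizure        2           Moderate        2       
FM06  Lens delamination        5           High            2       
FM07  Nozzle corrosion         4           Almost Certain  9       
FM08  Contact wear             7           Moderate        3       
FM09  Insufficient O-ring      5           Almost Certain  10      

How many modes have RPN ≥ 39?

RPN = Severity × Occurrence × Detection:
  FM01: 4 × 3 × 4 = 48
  FM02: 9 × 6 × 1 = 54
  FM03: 7 × 9 × 5 = 315
  FM04: 10 × 4 × 8 = 320
  FM05: 2 × 2 × 5 = 20
  FM06: 2 × 5 × 4 = 40
  FM07: 9 × 4 × 1 = 36
  FM08: 3 × 7 × 5 = 105
  FM09: 10 × 5 × 1 = 50
Modes with RPN ≥ 39: FM01 (48), FM02 (54), FM03 (315), FM04 (320), FM06 (40), FM08 (105), FM09 (50) → 7.

7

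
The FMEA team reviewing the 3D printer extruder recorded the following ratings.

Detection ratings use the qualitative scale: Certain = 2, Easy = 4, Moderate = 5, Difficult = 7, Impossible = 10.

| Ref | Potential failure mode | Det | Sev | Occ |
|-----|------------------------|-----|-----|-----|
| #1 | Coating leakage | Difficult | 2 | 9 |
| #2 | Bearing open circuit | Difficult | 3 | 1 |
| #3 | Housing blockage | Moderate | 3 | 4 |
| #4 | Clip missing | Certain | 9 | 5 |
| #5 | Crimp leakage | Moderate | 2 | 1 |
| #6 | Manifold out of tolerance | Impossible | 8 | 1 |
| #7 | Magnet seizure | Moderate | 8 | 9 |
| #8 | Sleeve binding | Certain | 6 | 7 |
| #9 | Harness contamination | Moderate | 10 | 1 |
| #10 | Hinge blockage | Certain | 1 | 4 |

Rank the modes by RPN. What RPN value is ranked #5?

80

RPN = Severity × Occurrence × Detection:
  #1: 2 × 9 × 7 = 126
  #2: 3 × 1 × 7 = 21
  #3: 3 × 4 × 5 = 60
  #4: 9 × 5 × 2 = 90
  #5: 2 × 1 × 5 = 10
  #6: 8 × 1 × 10 = 80
  #7: 8 × 9 × 5 = 360
  #8: 6 × 7 × 2 = 84
  #9: 10 × 1 × 5 = 50
  #10: 1 × 4 × 2 = 8
Sorted descending: 360, 126, 90, 84, 80, 60, 50, 21, 10, 8.
The fifth-highest RPN is 80 (#6).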